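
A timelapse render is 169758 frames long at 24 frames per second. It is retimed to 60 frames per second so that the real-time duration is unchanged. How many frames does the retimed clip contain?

424395 frames

Target frames = source frames × (target rate / source rate) = 169758 × (60)/(24) = 169758 × 5/2 = 424395.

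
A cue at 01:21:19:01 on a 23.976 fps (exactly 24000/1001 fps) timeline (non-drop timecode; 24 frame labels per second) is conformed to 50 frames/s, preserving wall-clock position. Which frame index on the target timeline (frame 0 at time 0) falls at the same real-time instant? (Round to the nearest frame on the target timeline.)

frame 244196

Source frame index: (1×3600 + 21×60 + 19) × 24 + 1 = 117097.
Real time: 117097 / (24000/1001) = 117214097/24000 s.
Target frame: (117214097/24000) × (50) = 117214097/480 ≈ 244196.035 → 244196.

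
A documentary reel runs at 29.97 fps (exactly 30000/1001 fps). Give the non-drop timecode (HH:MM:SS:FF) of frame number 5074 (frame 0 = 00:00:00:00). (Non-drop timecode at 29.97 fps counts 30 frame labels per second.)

5074 ÷ 30 = 169 full seconds, remainder 4 frames.
169 s = 0 h 2 min 49 s.
Timecode: 00:02:49:04.

00:02:49:04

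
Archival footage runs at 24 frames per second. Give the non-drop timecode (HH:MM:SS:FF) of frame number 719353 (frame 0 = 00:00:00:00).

719353 ÷ 24 = 29973 full seconds, remainder 1 frame.
29973 s = 8 h 19 min 33 s.
Timecode: 08:19:33:01.

08:19:33:01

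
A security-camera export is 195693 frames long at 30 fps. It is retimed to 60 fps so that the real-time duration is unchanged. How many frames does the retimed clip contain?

Target frames = source frames × (target rate / source rate) = 195693 × (60)/(30) = 195693 × 2 = 391386.

391386 frames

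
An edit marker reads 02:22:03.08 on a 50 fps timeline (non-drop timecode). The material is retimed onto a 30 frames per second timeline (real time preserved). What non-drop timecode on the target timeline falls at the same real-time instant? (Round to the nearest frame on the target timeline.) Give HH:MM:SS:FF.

02:22:03:05

Source frame index: (2×3600 + 22×60 + 3) × 50 + 8 = 426158.
Real time: 426158 / (50) = 213079/25 s.
Target frame: (213079/25) × (30) = 1278474/5 ≈ 255694.800 → 255695.
At 30 labels/s: frame 255695 → 02:22:03:05.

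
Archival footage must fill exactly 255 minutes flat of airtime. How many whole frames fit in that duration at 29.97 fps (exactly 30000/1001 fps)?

458541 frames

255 min = 15300 s.
Frames = 15300 × 30000/1001 = 459000000/1001 ≈ 458541.4585.
Complete frames: 458541.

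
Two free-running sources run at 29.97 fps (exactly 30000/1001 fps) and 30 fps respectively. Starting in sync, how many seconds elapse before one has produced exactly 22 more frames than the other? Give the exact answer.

11011/15 seconds

The gap grows by |30 − 30000/1001| = 30/1001 frames per second.
Time for a 22-frame gap: 22 ÷ (30/1001) = 11011/15 s.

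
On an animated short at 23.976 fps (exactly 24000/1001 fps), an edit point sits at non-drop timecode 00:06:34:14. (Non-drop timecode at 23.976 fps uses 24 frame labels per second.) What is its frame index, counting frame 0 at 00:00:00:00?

frame 9470

Total seconds to the label: (0 × 3600 + 6 × 60 + 34) = 394.
Frame index = 394 × 24 + 14 = 9470.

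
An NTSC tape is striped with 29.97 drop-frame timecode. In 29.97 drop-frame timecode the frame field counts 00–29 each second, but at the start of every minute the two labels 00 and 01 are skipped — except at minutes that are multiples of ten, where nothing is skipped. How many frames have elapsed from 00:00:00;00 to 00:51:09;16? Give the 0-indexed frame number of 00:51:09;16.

As if non-drop at 30 labels/s: (0 × 3600 + 51 × 60 + 9) × 30 + 16 = 92086.
Minute boundaries passed: 51; those not divisible by 10: 51 − 5 = 46; dropped labels = 2 × 46 = 92.
Actual frame index = 92086 − 92 = 91994.

91994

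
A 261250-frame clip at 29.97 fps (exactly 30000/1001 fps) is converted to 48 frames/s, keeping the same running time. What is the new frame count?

418418 frames

Target frames = source frames × (target rate / source rate) = 261250 × (48)/(30000/1001) = 261250 × 1001/625 = 418418.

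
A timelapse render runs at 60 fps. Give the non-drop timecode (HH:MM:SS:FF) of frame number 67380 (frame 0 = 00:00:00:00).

00:18:43:00

67380 ÷ 60 = 1123 full seconds, remainder 0 frames.
1123 s = 0 h 18 min 43 s.
Timecode: 00:18:43:00.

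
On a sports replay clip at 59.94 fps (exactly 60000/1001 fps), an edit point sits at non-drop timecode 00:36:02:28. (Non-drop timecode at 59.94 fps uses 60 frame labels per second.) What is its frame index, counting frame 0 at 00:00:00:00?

129748

Total seconds to the label: (0 × 3600 + 36 × 60 + 2) = 2162.
Frame index = 2162 × 60 + 28 = 129748.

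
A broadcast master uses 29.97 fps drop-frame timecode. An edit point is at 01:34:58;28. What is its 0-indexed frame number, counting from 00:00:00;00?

170798

As if non-drop at 30 labels/s: (1 × 3600 + 34 × 60 + 58) × 30 + 28 = 170968.
Minute boundaries passed: 94; those not divisible by 10: 94 − 9 = 85; dropped labels = 2 × 85 = 170.
Actual frame index = 170968 − 170 = 170798.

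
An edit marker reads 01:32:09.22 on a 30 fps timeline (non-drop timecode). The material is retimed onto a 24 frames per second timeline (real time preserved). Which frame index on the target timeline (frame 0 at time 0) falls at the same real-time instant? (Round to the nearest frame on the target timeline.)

Source frame index: (1×3600 + 32×60 + 9) × 30 + 22 = 165892.
Real time: 165892 / (30) = 82946/15 s.
Target frame: (82946/15) × (24) = 663568/5 ≈ 132713.600 → 132714.

frame 132714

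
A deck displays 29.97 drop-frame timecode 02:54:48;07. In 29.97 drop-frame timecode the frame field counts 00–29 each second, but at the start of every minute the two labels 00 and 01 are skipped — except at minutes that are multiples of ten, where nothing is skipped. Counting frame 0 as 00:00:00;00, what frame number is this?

314333

Complete 10-minute blocks: 17, each 17982 frames → 305694.
Remaining 4 whole minutes in the current block: 1800 + 3 × 1798 = 7194 frames.
Within the current minute: 48 × 30 + 7 − 2 = 1445 (labels ;00/;01 skipped at this minute). Total = 305694 + 7194 + 1445 = 314333.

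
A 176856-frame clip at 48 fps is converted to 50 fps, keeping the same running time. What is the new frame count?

Target frames = source frames × (target rate / source rate) = 176856 × (50)/(48) = 176856 × 25/24 = 184225.

184225 frames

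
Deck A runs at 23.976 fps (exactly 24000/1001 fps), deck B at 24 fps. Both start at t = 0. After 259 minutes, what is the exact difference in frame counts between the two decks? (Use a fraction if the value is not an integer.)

259 min = 15540 s.
A emits 24000/1001 × 15540 = 53280000/143 frames; B emits 24 × 15540 = 372960.
Difference = 53280/143 frames (≈ 372.5874); B is ahead of A.

53280/143 frames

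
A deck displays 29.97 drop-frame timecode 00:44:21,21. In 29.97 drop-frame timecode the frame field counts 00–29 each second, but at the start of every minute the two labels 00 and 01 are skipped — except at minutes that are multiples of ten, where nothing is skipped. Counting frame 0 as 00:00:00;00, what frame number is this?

79771

As if non-drop at 30 labels/s: (0 × 3600 + 44 × 60 + 21) × 30 + 21 = 79851.
Minute boundaries passed: 44; those not divisible by 10: 44 − 4 = 40; dropped labels = 2 × 40 = 80.
Actual frame index = 79851 − 80 = 79771.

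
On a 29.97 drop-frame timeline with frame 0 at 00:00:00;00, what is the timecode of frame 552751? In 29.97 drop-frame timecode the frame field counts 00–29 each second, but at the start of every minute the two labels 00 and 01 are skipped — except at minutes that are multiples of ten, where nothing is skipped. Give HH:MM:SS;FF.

Each 10-minute DF block holds 10 × 60 × 30 − 9 × 2 = 17982 frames. 552751 ÷ 17982 → 30 full blocks, remainder 13291.
Within the partial block the first minute is 1800 frames and each further minute 1798, so 7 further minute boundaries passed. Total skipped labels = 18 × 30 + 2 × 7 = 554.
Non-drop label index = 552751 + 554 = 553305; at 30 labels/s that is 05:07:23:15, i.e. DF 05:07:23;15.

05:07:23;15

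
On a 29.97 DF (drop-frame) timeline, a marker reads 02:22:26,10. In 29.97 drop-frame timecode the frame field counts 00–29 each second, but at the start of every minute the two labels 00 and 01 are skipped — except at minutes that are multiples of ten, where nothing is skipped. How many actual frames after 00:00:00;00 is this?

Complete 10-minute blocks: 14, each 17982 frames → 251748.
Remaining 2 whole minutes in the current block: 1800 + 1 × 1798 = 3598 frames.
Within the current minute: 26 × 30 + 10 − 2 = 788 (labels ;00/;01 skipped at this minute). Total = 251748 + 3598 + 788 = 256134.

256134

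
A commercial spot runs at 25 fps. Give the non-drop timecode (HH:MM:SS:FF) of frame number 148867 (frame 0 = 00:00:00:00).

148867 ÷ 25 = 5954 full seconds, remainder 17 frames.
5954 s = 1 h 39 min 14 s.
Timecode: 01:39:14:17.

01:39:14:17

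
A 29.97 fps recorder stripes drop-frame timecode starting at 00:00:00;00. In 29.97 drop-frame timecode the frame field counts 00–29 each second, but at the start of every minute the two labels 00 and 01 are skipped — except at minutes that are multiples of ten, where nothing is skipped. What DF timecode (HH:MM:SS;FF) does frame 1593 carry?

Ten DF minutes hold 17982 frames, so frame 1593 lies in block 0 (frames 0–17981) with 1593 frames into that block.
The block's first minute is 1800 frames and the rest 1798 each; 1593 frames reaches minute 0, so 0 × 18 + 0 × 2 = 0 labels have been skipped so far.
Adding those back, label number 1593 + 0 = 1593 at 30 labels/s is 53 s + 3 f = 0 h 0 min 53 s frame 3, i.e. 00:00:53;03.

00:00:53;03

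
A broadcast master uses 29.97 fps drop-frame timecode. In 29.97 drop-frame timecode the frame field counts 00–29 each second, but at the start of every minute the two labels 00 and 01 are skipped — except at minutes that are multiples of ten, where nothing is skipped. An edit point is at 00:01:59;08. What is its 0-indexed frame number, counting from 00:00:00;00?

As if non-drop at 30 labels/s: (0 × 3600 + 1 × 60 + 59) × 30 + 8 = 3578.
Minute boundaries passed: 1; those not divisible by 10: 1 − 0 = 1; dropped labels = 2 × 1 = 2.
Actual frame index = 3578 − 2 = 3576.

3576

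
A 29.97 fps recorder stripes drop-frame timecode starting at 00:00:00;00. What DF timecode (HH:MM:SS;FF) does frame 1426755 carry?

13:13:26;03

Ten DF minutes hold 17982 frames, so frame 1426755 lies in block 79 (frames 1420578–1438559) with 6177 frames into that block.
The block's first minute is 1800 frames and the rest 1798 each; 6177 frames reaches minute 3, so 79 × 18 + 3 × 2 = 1428 labels have been skipped so far.
Adding those back, label number 1426755 + 1428 = 1428183 at 30 labels/s is 47606 s + 3 f = 13 h 13 min 26 s frame 3, i.e. 13:13:26;03.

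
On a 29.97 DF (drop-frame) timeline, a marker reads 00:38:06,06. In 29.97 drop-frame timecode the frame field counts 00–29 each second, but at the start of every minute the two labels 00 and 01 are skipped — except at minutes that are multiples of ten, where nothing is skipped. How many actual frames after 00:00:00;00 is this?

68516

Complete 10-minute blocks: 3, each 17982 frames → 53946.
Remaining 8 whole minutes in the current block: 1800 + 7 × 1798 = 14386 frames.
Within the current minute: 6 × 30 + 6 − 2 = 184 (labels ;00/;01 skipped at this minute). Total = 53946 + 14386 + 184 = 68516.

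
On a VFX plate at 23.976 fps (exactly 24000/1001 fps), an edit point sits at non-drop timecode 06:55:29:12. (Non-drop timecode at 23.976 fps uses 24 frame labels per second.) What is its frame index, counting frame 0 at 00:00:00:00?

Total seconds to the label: (6 × 3600 + 55 × 60 + 29) = 24929.
Frame index = 24929 × 24 + 12 = 598308.

frame 598308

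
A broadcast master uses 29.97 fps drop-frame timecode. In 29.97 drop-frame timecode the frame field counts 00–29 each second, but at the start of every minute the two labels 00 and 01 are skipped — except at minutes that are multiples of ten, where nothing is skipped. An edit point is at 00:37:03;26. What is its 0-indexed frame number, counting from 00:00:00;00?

As if non-drop at 30 labels/s: (0 × 3600 + 37 × 60 + 3) × 30 + 26 = 66716.
Minute boundaries passed: 37; those not divisible by 10: 37 − 3 = 34; dropped labels = 2 × 34 = 68.
Actual frame index = 66716 − 68 = 66648.

66648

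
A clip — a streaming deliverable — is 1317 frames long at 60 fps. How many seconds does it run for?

21.95 seconds

Running time = 1317 / (60) = 21.95 s.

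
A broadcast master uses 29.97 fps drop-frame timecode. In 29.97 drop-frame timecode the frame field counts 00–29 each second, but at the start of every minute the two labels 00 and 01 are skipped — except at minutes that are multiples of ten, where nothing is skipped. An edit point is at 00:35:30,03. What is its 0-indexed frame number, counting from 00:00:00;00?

63839

As if non-drop at 30 labels/s: (0 × 3600 + 35 × 60 + 30) × 30 + 3 = 63903.
Minute boundaries passed: 35; those not divisible by 10: 35 − 3 = 32; dropped labels = 2 × 32 = 64.
Actual frame index = 63903 − 64 = 63839.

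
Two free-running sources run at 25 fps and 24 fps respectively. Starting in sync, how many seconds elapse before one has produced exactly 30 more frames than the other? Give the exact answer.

The gap grows by |24 − 25| = 1 frame per second.
Time for a 30-frame gap: 30 ÷ (1) = 30 s.

30 seconds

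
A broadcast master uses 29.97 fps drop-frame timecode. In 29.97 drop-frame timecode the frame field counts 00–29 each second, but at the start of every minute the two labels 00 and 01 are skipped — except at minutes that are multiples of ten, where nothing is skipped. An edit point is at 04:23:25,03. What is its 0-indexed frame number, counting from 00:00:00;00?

473679

As if non-drop at 30 labels/s: (4 × 3600 + 23 × 60 + 25) × 30 + 3 = 474153.
Minute boundaries passed: 263; those not divisible by 10: 263 − 26 = 237; dropped labels = 2 × 237 = 474.
Actual frame index = 474153 − 474 = 473679.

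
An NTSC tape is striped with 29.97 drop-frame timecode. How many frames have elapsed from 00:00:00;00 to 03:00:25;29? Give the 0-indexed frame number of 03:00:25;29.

324455

As if non-drop at 30 labels/s: (3 × 3600 + 0 × 60 + 25) × 30 + 29 = 324779.
Minute boundaries passed: 180; those not divisible by 10: 180 − 18 = 162; dropped labels = 2 × 162 = 324.
Actual frame index = 324779 − 324 = 324455.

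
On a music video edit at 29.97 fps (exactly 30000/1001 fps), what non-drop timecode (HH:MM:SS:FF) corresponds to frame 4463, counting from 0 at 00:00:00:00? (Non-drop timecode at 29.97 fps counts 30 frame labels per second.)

4463 ÷ 30 = 148 full seconds, remainder 23 frames.
148 s = 0 h 2 min 28 s.
Timecode: 00:02:28:23.

00:02:28:23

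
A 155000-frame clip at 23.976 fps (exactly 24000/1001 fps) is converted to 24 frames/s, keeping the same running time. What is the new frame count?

Target frames = source frames × (target rate / source rate) = 155000 × (24)/(24000/1001) = 155000 × 1001/1000 = 155155.

155155 frames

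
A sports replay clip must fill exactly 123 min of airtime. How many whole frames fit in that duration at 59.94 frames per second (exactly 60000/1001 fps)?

123 min = 7380 s.
Frames = 7380 × 60000/1001 = 442800000/1001 ≈ 442357.6424.
Complete frames: 442357.

442357 frames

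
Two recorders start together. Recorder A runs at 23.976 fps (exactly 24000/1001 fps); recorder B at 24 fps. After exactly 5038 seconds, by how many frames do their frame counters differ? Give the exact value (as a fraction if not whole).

A emits 24000/1001 × 5038 = 10992000/91 frames; B emits 24 × 5038 = 120912.
Difference = 10992/91 frames (≈ 120.7912); B is ahead of A.

10992/91 frames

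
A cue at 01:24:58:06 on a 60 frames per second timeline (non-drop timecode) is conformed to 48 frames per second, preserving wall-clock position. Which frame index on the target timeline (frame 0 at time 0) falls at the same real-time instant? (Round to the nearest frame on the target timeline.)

Source frame index: (1×3600 + 24×60 + 58) × 60 + 6 = 305886.
Real time: 305886 / (60) = 50981/10 s.
Target frame: (50981/10) × (48) = 1223544/5 ≈ 244708.800 → 244709.

frame 244709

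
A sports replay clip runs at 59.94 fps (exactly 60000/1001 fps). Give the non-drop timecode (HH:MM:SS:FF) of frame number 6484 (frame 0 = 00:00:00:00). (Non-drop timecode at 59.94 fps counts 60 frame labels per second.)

00:01:48:04

6484 ÷ 60 = 108 full seconds, remainder 4 frames.
108 s = 0 h 1 min 48 s.
Timecode: 00:01:48:04.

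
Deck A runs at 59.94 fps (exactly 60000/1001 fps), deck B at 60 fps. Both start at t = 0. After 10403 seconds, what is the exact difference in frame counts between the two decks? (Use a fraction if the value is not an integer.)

A emits 60000/1001 × 10403 = 624180000/1001 frames; B emits 60 × 10403 = 624180.
Difference = 624180/1001 frames (≈ 623.5564); B is ahead of A.

624180/1001 frames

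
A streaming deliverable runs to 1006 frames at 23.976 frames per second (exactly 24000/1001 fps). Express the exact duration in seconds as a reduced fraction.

503503/12000 seconds

Running time = 1006 ÷ (24000/1001) = 1006 × 1001/24000 = 503503/12000 s.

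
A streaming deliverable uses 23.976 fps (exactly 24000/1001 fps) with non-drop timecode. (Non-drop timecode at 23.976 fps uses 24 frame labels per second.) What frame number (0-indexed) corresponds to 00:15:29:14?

Total seconds to the label: (0 × 3600 + 15 × 60 + 29) = 929.
Frame index = 929 × 24 + 14 = 22310.

22310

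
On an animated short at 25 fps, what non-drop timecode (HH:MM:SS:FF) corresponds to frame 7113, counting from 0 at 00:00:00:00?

00:04:44:13

7113 ÷ 25 = 284 full seconds, remainder 13 frames.
284 s = 0 h 4 min 44 s.
Timecode: 00:04:44:13.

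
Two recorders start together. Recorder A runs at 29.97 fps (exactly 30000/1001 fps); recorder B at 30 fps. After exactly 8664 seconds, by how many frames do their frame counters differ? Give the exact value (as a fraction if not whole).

A emits 30000/1001 × 8664 = 259920000/1001 frames; B emits 30 × 8664 = 259920.
Difference = 259920/1001 frames (≈ 259.6603); B is ahead of A.

259920/1001 frames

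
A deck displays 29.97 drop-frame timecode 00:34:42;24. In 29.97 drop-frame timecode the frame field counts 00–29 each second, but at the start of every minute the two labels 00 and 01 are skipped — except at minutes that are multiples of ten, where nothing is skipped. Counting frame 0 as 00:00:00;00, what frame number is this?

62422

As if non-drop at 30 labels/s: (0 × 3600 + 34 × 60 + 42) × 30 + 24 = 62484.
Minute boundaries passed: 34; those not divisible by 10: 34 − 3 = 31; dropped labels = 2 × 31 = 62.
Actual frame index = 62484 − 62 = 62422.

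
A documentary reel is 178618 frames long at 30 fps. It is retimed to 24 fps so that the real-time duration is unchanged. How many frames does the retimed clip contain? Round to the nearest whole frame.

Frames at target rate = 178618 × (24) / (30) = 714472/5 ≈ 142894.400.
Nearest whole frame: 142894.

142894 frames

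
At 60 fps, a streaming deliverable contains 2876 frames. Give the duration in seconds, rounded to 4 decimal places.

47.9333 seconds

Running time = 2876 × 1/60 = 719/15 s ≈ 47.9333 s.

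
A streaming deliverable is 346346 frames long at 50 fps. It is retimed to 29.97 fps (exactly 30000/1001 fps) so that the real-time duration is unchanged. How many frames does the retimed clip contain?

207600 frames

Target frames = source frames × (target rate / source rate) = 346346 × (30000/1001)/(50) = 346346 × 600/1001 = 207600.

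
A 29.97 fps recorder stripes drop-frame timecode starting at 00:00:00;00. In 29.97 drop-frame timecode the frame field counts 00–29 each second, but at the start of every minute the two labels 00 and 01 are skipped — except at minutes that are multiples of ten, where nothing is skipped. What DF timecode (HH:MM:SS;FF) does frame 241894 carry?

02:14:31;06

Each 10-minute DF block holds 10 × 60 × 30 − 9 × 2 = 17982 frames. 241894 ÷ 17982 → 13 full blocks, remainder 8128.
Within the partial block the first minute is 1800 frames and each further minute 1798, so 4 further minute boundaries passed. Total skipped labels = 18 × 13 + 2 × 4 = 242.
Non-drop label index = 241894 + 242 = 242136; at 30 labels/s that is 02:14:31:06, i.e. DF 02:14:31;06.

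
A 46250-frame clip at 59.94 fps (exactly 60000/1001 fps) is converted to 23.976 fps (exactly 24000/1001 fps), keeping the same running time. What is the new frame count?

18500 frames

Target frames = source frames × (target rate / source rate) = 46250 × (24000/1001)/(60000/1001) = 46250 × 2/5 = 18500.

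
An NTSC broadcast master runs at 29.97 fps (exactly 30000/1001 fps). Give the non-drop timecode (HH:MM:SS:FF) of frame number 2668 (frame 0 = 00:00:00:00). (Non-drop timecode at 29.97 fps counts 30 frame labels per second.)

00:01:28:28

2668 ÷ 30 = 88 full seconds, remainder 28 frames.
88 s = 0 h 1 min 28 s.
Timecode: 00:01:28:28.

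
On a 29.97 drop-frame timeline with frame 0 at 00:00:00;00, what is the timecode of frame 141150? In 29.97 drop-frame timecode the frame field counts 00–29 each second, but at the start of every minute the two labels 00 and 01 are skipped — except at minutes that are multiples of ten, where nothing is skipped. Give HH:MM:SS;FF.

01:18:29;22

Ten DF minutes hold 17982 frames, so frame 141150 lies in block 7 (frames 125874–143855) with 15276 frames into that block.
The block's first minute is 1800 frames and the rest 1798 each; 15276 frames reaches minute 8, so 7 × 18 + 8 × 2 = 142 labels have been skipped so far.
Adding those back, label number 141150 + 142 = 141292 at 30 labels/s is 4709 s + 22 f = 1 h 18 min 29 s frame 22, i.e. 01:18:29;22.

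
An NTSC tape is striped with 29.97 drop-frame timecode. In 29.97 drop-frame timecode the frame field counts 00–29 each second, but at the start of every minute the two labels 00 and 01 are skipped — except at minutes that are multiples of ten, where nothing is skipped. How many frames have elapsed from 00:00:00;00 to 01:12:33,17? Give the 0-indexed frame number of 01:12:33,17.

130477

As if non-drop at 30 labels/s: (1 × 3600 + 12 × 60 + 33) × 30 + 17 = 130607.
Minute boundaries passed: 72; those not divisible by 10: 72 − 7 = 65; dropped labels = 2 × 65 = 130.
Actual frame index = 130607 − 130 = 130477.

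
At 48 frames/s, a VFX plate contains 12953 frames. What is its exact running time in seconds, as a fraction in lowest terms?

12953/48 seconds

Running time = 12953 ÷ (48) = 12953 × 1/48 = 12953/48 s.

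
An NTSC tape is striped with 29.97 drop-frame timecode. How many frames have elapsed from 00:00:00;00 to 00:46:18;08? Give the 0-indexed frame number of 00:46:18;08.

As if non-drop at 30 labels/s: (0 × 3600 + 46 × 60 + 18) × 30 + 8 = 83348.
Minute boundaries passed: 46; those not divisible by 10: 46 − 4 = 42; dropped labels = 2 × 42 = 84.
Actual frame index = 83348 − 84 = 83264.

83264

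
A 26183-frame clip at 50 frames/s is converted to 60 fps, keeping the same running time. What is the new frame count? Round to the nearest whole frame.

31420 frames

Frames at target rate = 26183 × (60) / (50) = 157098/5 ≈ 31419.600.
Nearest whole frame: 31420.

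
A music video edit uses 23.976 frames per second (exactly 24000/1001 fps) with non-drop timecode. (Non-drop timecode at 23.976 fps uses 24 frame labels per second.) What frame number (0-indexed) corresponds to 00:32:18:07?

frame 46519

Total seconds to the label: (0 × 3600 + 32 × 60 + 18) = 1938.
Frame index = 1938 × 24 + 7 = 46519.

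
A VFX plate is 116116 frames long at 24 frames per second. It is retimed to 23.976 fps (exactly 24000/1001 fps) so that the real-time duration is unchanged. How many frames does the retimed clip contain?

116000 frames

Target frames = source frames × (target rate / source rate) = 116116 × (24000/1001)/(24) = 116116 × 1000/1001 = 116000.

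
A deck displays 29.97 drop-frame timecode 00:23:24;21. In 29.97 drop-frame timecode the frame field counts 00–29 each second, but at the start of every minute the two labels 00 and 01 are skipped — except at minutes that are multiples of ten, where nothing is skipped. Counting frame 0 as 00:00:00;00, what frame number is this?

42099

As if non-drop at 30 labels/s: (0 × 3600 + 23 × 60 + 24) × 30 + 21 = 42141.
Minute boundaries passed: 23; those not divisible by 10: 23 − 2 = 21; dropped labels = 2 × 21 = 42.
Actual frame index = 42141 − 42 = 42099.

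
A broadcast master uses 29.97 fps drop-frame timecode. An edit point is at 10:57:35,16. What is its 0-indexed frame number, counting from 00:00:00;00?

1182482

As if non-drop at 30 labels/s: (10 × 3600 + 57 × 60 + 35) × 30 + 16 = 1183666.
Minute boundaries passed: 657; those not divisible by 10: 657 − 65 = 592; dropped labels = 2 × 592 = 1184.
Actual frame index = 1183666 − 1184 = 1182482.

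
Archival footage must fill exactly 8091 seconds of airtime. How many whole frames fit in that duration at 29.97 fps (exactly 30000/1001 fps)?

242487 frames

Frames = 8091 × 30000/1001 = 242730000/1001 ≈ 242487.5125.
Complete frames: 242487.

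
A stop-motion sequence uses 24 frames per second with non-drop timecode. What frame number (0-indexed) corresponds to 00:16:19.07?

Total seconds to the label: (0 × 3600 + 16 × 60 + 19) = 979.
Frame index = 979 × 24 + 7 = 23503.

frame 23503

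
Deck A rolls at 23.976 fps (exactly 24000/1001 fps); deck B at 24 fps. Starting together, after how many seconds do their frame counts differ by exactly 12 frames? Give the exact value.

500.5 seconds

The gap grows by |24 − 24000/1001| = 24/1001 frames per second.
Time for a 12-frame gap: 12 ÷ (24/1001) = 500.5 s.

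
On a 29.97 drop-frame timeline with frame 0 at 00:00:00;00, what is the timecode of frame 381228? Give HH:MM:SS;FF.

03:32:00;10

Ten DF minutes hold 17982 frames, so frame 381228 lies in block 21 (frames 377622–395603) with 3606 frames into that block.
The block's first minute is 1800 frames and the rest 1798 each; 3606 frames reaches minute 2, so 21 × 18 + 2 × 2 = 382 labels have been skipped so far.
Adding those back, label number 381228 + 382 = 381610 at 30 labels/s is 12720 s + 10 f = 3 h 32 min 0 s frame 10, i.e. 03:32:00;10.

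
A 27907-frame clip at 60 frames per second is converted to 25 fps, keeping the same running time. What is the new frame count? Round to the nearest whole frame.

Frames at target rate = 27907 × (25) / (60) = 139535/12 ≈ 11627.917.
Nearest whole frame: 11628.

11628 frames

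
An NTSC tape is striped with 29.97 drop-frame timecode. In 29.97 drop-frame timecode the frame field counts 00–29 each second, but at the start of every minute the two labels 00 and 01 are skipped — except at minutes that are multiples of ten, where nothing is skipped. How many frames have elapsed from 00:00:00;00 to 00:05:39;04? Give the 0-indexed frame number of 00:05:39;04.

As if non-drop at 30 labels/s: (0 × 3600 + 5 × 60 + 39) × 30 + 4 = 10174.
Minute boundaries passed: 5; those not divisible by 10: 5 − 0 = 5; dropped labels = 2 × 5 = 10.
Actual frame index = 10174 − 10 = 10164.

10164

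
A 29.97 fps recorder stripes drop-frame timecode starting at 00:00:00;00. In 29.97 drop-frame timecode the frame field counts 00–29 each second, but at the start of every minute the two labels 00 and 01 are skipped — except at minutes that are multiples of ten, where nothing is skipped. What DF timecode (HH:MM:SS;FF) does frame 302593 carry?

Ten DF minutes hold 17982 frames, so frame 302593 lies in block 16 (frames 287712–305693) with 14881 frames into that block.
The block's first minute is 1800 frames and the rest 1798 each; 14881 frames reaches minute 8, so 16 × 18 + 8 × 2 = 304 labels have been skipped so far.
Adding those back, label number 302593 + 304 = 302897 at 30 labels/s is 10096 s + 17 f = 2 h 48 min 16 s frame 17, i.e. 02:48:16;17.

02:48:16;17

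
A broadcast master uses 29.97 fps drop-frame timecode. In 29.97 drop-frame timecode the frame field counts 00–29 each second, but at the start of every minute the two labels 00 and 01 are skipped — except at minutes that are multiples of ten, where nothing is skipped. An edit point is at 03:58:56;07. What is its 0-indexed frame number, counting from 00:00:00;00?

As if non-drop at 30 labels/s: (3 × 3600 + 58 × 60 + 56) × 30 + 7 = 430087.
Minute boundaries passed: 238; those not divisible by 10: 238 − 23 = 215; dropped labels = 2 × 215 = 430.
Actual frame index = 430087 − 430 = 429657.

429657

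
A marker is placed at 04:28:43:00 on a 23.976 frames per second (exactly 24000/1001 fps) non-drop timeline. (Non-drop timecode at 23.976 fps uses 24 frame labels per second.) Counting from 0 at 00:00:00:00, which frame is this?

Total seconds to the label: (4 × 3600 + 28 × 60 + 43) = 16123.
Frame index = 16123 × 24 + 0 = 386952.

386952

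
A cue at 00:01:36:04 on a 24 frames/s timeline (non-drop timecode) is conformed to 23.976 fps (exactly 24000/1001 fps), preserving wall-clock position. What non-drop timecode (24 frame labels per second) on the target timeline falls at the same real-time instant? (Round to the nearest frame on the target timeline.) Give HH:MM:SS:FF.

00:01:36:02

Source frame index: (0×3600 + 1×60 + 36) × 24 + 4 = 2308.
Real time: 2308 / (24) = 577/6 s.
Target frame: (577/6) × (24000/1001) = 2308000/1001 ≈ 2305.694 → 2306.
At 24 labels/s: frame 2306 → 00:01:36:02.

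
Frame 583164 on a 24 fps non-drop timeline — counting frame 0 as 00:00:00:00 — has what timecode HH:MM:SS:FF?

583164 ÷ 24 = 24298 full seconds, remainder 12 frames.
24298 s = 6 h 44 min 58 s.
Timecode: 06:44:58:12.

06:44:58:12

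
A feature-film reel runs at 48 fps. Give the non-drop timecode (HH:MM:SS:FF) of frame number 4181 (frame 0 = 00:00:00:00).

00:01:27:05

4181 ÷ 48 = 87 full seconds, remainder 5 frames.
87 s = 0 h 1 min 27 s.
Timecode: 00:01:27:05.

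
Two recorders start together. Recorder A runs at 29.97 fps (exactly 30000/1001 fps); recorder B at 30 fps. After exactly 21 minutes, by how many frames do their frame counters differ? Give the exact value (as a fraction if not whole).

5400/143 frames

21 min = 1260 s.
A emits 30000/1001 × 1260 = 5400000/143 frames; B emits 30 × 1260 = 37800.
Difference = 5400/143 frames (≈ 37.7622); B is ahead of A.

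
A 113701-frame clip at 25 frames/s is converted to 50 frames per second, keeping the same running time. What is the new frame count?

227402 frames

Target frames = source frames × (target rate / source rate) = 113701 × (50)/(25) = 113701 × 2 = 227402.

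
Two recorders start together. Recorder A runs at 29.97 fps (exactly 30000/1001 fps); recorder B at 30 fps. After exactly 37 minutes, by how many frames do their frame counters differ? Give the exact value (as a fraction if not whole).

37 min = 2220 s.
A emits 30000/1001 × 2220 = 66600000/1001 frames; B emits 30 × 2220 = 66600.
Difference = 66600/1001 frames (≈ 66.5335); B is ahead of A.

66600/1001 frames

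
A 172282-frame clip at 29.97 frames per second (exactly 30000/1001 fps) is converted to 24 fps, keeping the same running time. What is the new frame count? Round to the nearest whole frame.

137963 frames

Frames at target rate = 172282 × (24) / (30000/1001) = 86227141/625 ≈ 137963.426.
Nearest whole frame: 137963.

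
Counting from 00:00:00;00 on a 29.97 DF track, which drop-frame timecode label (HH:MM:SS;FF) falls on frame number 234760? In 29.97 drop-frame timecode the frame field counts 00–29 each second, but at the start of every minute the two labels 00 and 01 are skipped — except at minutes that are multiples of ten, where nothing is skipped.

02:10:33;04

Ten DF minutes hold 17982 frames, so frame 234760 lies in block 13 (frames 233766–251747) with 994 frames into that block.
The block's first minute is 1800 frames and the rest 1798 each; 994 frames reaches minute 0, so 13 × 18 + 0 × 2 = 234 labels have been skipped so far.
Adding those back, label number 234760 + 234 = 234994 at 30 labels/s is 7833 s + 4 f = 2 h 10 min 33 s frame 4, i.e. 02:10:33;04.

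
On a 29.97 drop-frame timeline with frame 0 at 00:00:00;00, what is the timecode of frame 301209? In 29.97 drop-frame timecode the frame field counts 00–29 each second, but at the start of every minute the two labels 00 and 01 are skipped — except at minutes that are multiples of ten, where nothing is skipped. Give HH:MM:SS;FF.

Each 10-minute DF block holds 10 × 60 × 30 − 9 × 2 = 17982 frames. 301209 ÷ 17982 → 16 full blocks, remainder 13497.
Within the partial block the first minute is 1800 frames and each further minute 1798, so 7 further minute boundaries passed. Total skipped labels = 18 × 16 + 2 × 7 = 302.
Non-drop label index = 301209 + 302 = 301511; at 30 labels/s that is 02:47:30:11, i.e. DF 02:47:30;11.

02:47:30;11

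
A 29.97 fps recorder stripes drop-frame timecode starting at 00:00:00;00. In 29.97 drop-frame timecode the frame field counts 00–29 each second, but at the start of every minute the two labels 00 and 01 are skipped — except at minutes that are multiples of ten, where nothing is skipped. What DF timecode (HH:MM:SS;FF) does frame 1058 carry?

Each 10-minute DF block holds 10 × 60 × 30 − 9 × 2 = 17982 frames. 1058 ÷ 17982 → 0 full blocks, remainder 1058.
Within the partial block the first minute is 1800 frames and each further minute 1798, so 0 further minute boundaries passed. Total skipped labels = 18 × 0 + 2 × 0 = 0.
Non-drop label index = 1058 + 0 = 1058; at 30 labels/s that is 00:00:35:08, i.e. DF 00:00:35;08.

00:00:35;08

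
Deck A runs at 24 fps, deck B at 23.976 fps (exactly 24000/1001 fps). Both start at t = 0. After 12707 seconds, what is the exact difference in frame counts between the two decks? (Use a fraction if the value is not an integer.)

A emits 24 × 12707 = 304968 frames; B emits 24000/1001 × 12707 = 304968000/1001.
Difference = 304968/1001 frames (≈ 304.6633); B is behind A.

304968/1001 frames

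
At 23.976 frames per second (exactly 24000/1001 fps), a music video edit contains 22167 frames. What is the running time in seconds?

Running time = 22167 / (24000/1001) = 924.548625 s.

924.548625 seconds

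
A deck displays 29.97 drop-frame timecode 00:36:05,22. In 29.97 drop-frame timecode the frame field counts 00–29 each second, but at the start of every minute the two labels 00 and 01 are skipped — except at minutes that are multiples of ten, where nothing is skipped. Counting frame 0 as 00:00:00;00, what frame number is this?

Complete 10-minute blocks: 3, each 17982 frames → 53946.
Remaining 6 whole minutes in the current block: 1800 + 5 × 1798 = 10790 frames.
Within the current minute: 5 × 30 + 22 − 2 = 170 (labels ;00/;01 skipped at this minute). Total = 53946 + 10790 + 170 = 64906.

64906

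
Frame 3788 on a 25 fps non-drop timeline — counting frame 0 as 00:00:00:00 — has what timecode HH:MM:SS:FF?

3788 ÷ 25 = 151 full seconds, remainder 13 frames.
151 s = 0 h 2 min 31 s.
Timecode: 00:02:31:13.

00:02:31:13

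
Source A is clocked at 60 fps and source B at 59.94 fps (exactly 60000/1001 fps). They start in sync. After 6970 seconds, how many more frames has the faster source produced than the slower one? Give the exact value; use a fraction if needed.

A emits 60 × 6970 = 418200 frames; B emits 60000/1001 × 6970 = 418200000/1001.
Difference = 418200/1001 frames (≈ 417.7822); B is behind A.

418200/1001 frames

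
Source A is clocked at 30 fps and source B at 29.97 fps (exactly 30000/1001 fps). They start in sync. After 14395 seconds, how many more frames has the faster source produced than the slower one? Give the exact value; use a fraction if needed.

A emits 30 × 14395 = 431850 frames; B emits 30000/1001 × 14395 = 431850000/1001.
Difference = 431850/1001 frames (≈ 431.4186); B is behind A.

431850/1001 frames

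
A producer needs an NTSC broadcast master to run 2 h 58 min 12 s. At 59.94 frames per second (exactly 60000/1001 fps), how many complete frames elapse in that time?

640879 frames

2 h 58 min 12 s = 10692 s.
Frames = 10692 × 60000/1001 = 58320000/91 ≈ 640879.1209.
Complete frames: 640879.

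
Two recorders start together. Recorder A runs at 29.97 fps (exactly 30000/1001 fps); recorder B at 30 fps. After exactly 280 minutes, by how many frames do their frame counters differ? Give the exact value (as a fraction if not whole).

72000/143 frames

280 min = 16800 s.
A emits 30000/1001 × 16800 = 72000000/143 frames; B emits 30 × 16800 = 504000.
Difference = 72000/143 frames (≈ 503.4965); B is ahead of A.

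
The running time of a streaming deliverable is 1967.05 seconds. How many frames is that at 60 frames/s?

118023 frames

Frames = 1967.05 × 60 = 118023.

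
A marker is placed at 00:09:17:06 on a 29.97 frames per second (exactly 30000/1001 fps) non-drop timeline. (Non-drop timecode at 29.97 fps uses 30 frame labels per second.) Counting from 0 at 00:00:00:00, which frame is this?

frame 16716

Total seconds to the label: (0 × 3600 + 9 × 60 + 17) = 557.
Frame index = 557 × 30 + 6 = 16716.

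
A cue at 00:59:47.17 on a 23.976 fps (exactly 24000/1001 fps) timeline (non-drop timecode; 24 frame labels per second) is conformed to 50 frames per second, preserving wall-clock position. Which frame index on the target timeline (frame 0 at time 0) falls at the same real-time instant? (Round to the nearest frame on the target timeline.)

Source frame index: (0×3600 + 59×60 + 47) × 24 + 17 = 86105.
Real time: 86105 / (24000/1001) = 17238221/4800 s.
Target frame: (17238221/4800) × (50) = 17238221/96 ≈ 179564.802 → 179565.

frame 179565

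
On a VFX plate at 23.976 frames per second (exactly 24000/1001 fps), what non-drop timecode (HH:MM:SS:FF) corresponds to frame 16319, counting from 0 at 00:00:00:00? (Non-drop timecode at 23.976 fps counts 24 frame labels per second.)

16319 ÷ 24 = 679 full seconds, remainder 23 frames.
679 s = 0 h 11 min 19 s.
Timecode: 00:11:19:23.

00:11:19:23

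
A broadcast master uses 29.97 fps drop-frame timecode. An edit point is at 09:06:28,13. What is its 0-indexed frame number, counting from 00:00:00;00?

982669

As if non-drop at 30 labels/s: (9 × 3600 + 6 × 60 + 28) × 30 + 13 = 983653.
Minute boundaries passed: 546; those not divisible by 10: 546 − 54 = 492; dropped labels = 2 × 492 = 984.
Actual frame index = 983653 − 984 = 982669.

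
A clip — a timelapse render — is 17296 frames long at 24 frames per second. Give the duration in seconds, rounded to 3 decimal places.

Running time = 17296 × 1/24 = 2162/3 s ≈ 720.667 s.

720.667 seconds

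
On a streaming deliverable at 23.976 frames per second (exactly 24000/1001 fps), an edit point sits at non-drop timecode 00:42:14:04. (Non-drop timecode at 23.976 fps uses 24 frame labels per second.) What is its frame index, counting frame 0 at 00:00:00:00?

frame 60820

Total seconds to the label: (0 × 3600 + 42 × 60 + 14) = 2534.
Frame index = 2534 × 24 + 4 = 60820.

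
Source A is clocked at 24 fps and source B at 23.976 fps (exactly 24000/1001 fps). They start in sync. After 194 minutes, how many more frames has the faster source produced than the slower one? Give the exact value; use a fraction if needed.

279360/1001 frames

194 min = 11640 s.
A emits 24 × 11640 = 279360 frames; B emits 24000/1001 × 11640 = 279360000/1001.
Difference = 279360/1001 frames (≈ 279.0809); B is behind A.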